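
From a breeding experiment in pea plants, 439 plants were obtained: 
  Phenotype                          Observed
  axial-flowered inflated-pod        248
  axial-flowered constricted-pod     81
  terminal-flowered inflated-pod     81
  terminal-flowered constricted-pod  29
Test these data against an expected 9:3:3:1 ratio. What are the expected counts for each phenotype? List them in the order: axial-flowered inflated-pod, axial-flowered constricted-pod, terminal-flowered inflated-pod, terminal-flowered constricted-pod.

Expected counts for N = 439 under a 9:3:3:1 ratio (total parts = 16):
  axial-flowered inflated-pod: 439 × 9/16 = 246.9375
  axial-flowered constricted-pod: 439 × 3/16 = 82.3125
  terminal-flowered inflated-pod: 439 × 3/16 = 82.3125
  terminal-flowered constricted-pod: 439 × 1/16 = 27.4375

246.9375, 82.3125, 82.3125, 27.4375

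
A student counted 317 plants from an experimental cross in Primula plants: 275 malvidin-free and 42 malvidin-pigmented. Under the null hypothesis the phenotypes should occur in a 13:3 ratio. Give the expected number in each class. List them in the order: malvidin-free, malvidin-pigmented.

The 13:3 ratio has 16 parts, so with N = 317 the expected counts are:
  malvidin-free: 317 × 13/16 = 257.5625
  malvidin-pigmented: 317 × 3/16 = 59.4375

257.5625, 59.4375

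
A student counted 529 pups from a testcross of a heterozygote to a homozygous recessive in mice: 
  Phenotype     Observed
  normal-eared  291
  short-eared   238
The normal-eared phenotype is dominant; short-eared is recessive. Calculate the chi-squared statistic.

A testcross of a heterozygote (Aa × aa) gives a 1:1 phenotypic ratio.
Under the 1:1 hypothesis (Σ ratio = 2, N = 529):
  normal-eared: 529 × 1/2 = 264.5
  short-eared: 529 × 1/2 = 264.5
χ² = Σ (O − E)² / E
  normal-eared: (291 − 264.5)² / 264.5 = 2.6550
  short-eared: (238 − 264.5)² / 264.5 = 2.6550
χ² = 2.6550 + 2.6550 = 5.310

5.310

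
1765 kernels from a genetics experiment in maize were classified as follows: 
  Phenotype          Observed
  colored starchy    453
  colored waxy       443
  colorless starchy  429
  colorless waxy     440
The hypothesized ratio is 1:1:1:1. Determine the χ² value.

0.663

Under the 1:1:1:1 hypothesis (Σ ratio = 4, N = 1765):
  colored starchy: 1765 × 1/4 = 441.25
  colored waxy: 1765 × 1/4 = 441.25
  colorless starchy: 1765 × 1/4 = 441.25
  colorless waxy: 1765 × 1/4 = 441.25
χ² = Σ (O − E)² / E
  colored starchy: (453 − 441.25)² / 441.25 = 0.3129
  colored waxy: (443 − 441.25)² / 441.25 = 0.0069
  colorless starchy: (429 − 441.25)² / 441.25 = 0.3401
  colorless waxy: (440 − 441.25)² / 441.25 = 0.0035
χ² = 0.3129 + 0.0069 + 0.3401 + 0.0035 = 0.6634 ≈ 0.663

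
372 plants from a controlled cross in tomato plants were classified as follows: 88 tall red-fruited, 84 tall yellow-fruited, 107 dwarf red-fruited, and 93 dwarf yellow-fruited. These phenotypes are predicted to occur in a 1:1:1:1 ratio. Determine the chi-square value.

3.247

The 1:1:1:1 ratio has 4 parts, so with N = 372 the expected counts are:
  tall red-fruited: 372 × 1/4 = 93
  tall yellow-fruited: 372 × 1/4 = 93
  dwarf red-fruited: 372 × 1/4 = 93
  dwarf yellow-fruited: 372 × 1/4 = 93
χ² = Σ (O − E)² / E
  tall red-fruited: (88 − 93)² / 93 = 0.2688
  tall yellow-fruited: (84 − 93)² / 93 = 0.8710
  dwarf red-fruited: (107 − 93)² / 93 = 2.1075
  dwarf yellow-fruited: (93 − 93)² / 93 = 0.0000
χ² = 0.2688 + 0.8710 + 2.1075 + 0.0000 = 3.2473 ≈ 3.247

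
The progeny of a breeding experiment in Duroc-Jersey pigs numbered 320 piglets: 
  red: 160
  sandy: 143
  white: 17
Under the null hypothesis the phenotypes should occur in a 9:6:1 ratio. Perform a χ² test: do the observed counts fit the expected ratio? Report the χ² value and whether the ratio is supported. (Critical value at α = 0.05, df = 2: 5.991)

Total ratio parts = 16. Expected numbers out of 320:
  red: 320 × 9/16 = 180
  sandy: 320 × 6/16 = 120
  white: 320 × 1/16 = 20
χ² = Σ (O − E)² / E
  red: (160 − 180)² / 180 = 2.2222
  sandy: (143 − 120)² / 120 = 4.4083
  white: (17 − 20)² / 20 = 0.4500
χ² = 2.2222 + 4.4083 + 0.4500 = 7.0805 ≈ 7.081
Degrees of freedom = 3 − 1 = 2; critical value at α = 0.05 is 5.991.
Since 7.081 > 5.991, we reject the null hypothesis — the data do not fit the 9:6:1 ratio.

7.081; not consistent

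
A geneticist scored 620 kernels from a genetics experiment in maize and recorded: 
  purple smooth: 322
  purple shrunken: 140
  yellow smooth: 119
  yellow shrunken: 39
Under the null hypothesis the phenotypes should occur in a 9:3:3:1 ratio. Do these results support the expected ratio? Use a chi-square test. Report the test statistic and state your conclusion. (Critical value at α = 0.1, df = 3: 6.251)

Expected counts for N = 620 under a 9:3:3:1 ratio (total parts = 16):
  purple smooth: 620 × 9/16 = 348.75
  purple shrunken: 620 × 3/16 = 116.25
  yellow smooth: 620 × 3/16 = 116.25
  yellow shrunken: 620 × 1/16 = 38.75
χ² = Σ (O − E)² / E
  purple smooth: (322 − 348.75)² / 348.75 = 2.0518
  purple shrunken: (140 − 116.25)² / 116.25 = 4.8522
  yellow smooth: (119 − 116.25)² / 116.25 = 0.0651
  yellow shrunken: (39 − 38.75)² / 38.75 = 0.0016
χ² = 2.0518 + 4.8522 + 0.0651 + 0.0016 = 6.9707 ≈ 6.971
Degrees of freedom = 4 − 1 = 3; critical value at α = 0.1 is 6.251.
Since 6.971 > 6.251, we reject the null hypothesis — the data do not fit the 9:3:3:1 ratio.

6.971; not consistent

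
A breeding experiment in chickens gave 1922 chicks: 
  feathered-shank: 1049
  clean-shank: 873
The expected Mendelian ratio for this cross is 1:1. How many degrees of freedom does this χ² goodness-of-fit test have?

A goodness-of-fit test with 2 phenotype classes has df = 2 − 1 = 1.

1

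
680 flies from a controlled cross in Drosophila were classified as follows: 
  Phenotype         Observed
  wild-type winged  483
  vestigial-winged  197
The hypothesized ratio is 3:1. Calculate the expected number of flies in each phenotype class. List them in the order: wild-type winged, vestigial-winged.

510, 170

Under the 3:1 hypothesis (Σ ratio = 4, N = 680):
  wild-type winged: 680 × 3/4 = 510
  vestigial-winged: 680 × 1/4 = 170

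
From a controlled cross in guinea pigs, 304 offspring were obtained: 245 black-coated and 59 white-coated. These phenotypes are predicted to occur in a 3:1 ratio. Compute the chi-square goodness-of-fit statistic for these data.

Total ratio parts = 4. Expected numbers out of 304:
  black-coated: 304 × 3/4 = 228
  white-coated: 304 × 1/4 = 76
χ² = Σ (O − E)² / E
  black-coated: (245 − 228)² / 228 = 1.2675
  white-coated: (59 − 76)² / 76 = 3.8026
χ² = 1.2675 + 3.8026 = 5.0701 ≈ 5.070

5.070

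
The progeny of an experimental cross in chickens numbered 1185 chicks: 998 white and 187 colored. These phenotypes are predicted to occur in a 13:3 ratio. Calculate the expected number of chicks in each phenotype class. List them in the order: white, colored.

962.8125, 222.1875

Under the 13:3 hypothesis (Σ ratio = 16, N = 1185):
  white: 1185 × 13/16 = 962.8125
  colored: 1185 × 3/16 = 222.1875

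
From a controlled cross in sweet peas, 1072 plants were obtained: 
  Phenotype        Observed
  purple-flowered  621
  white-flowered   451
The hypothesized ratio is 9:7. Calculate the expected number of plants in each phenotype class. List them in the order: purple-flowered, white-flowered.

603, 469

Under the 9:7 hypothesis (Σ ratio = 16, N = 1072):
  purple-flowered: 1072 × 9/16 = 603
  white-flowered: 1072 × 7/16 = 469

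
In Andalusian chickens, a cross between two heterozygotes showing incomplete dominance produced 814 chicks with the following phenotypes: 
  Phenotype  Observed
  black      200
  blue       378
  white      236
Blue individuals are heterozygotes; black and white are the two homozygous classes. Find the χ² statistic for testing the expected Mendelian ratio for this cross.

With incomplete dominance, a heterozygote × heterozygote cross gives a 1:2:1 phenotypic ratio.
Under the 1:2:1 hypothesis (Σ ratio = 4, N = 814):
  black: 814 × 1/4 = 203.5
  blue: 814 × 2/4 = 407
  white: 814 × 1/4 = 203.5
χ² = Σ (O − E)² / E
  black: (200 − 203.5)² / 203.5 = 0.0602
  blue: (378 − 407)² / 407 = 2.0663
  white: (236 − 203.5)² / 203.5 = 5.1904
χ² = 0.0602 + 2.0663 + 5.1904 = 7.3169 ≈ 7.317

7.317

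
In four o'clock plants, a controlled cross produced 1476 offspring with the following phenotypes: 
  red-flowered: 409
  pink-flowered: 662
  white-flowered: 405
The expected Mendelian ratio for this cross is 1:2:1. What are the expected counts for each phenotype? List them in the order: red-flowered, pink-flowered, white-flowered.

Under the 1:2:1 hypothesis (Σ ratio = 4, N = 1476):
  red-flowered: 1476 × 1/4 = 369
  pink-flowered: 1476 × 2/4 = 738
  white-flowered: 1476 × 1/4 = 369

369, 738, 369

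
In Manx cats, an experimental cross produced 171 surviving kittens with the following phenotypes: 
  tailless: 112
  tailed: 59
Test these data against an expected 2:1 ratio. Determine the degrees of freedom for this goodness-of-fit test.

1

A goodness-of-fit test with 2 phenotype classes has df = 2 − 1 = 1.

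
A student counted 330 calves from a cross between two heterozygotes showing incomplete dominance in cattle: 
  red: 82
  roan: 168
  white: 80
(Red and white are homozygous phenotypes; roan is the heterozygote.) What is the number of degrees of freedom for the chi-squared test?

With incomplete dominance, a heterozygote × heterozygote cross gives a 1:2:1 phenotypic ratio.
A goodness-of-fit test with 3 phenotype classes has df = 3 − 1 = 2.

2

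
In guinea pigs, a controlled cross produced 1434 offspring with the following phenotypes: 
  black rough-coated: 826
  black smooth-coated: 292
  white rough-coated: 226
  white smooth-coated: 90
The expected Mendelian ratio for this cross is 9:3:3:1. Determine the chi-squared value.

9.293

Total ratio parts = 16. Expected numbers out of 1434:
  black rough-coated: 1434 × 9/16 = 806.625
  black smooth-coated: 1434 × 3/16 = 268.875
  white rough-coated: 1434 × 3/16 = 268.875
  white smooth-coated: 1434 × 1/16 = 89.625
χ² = Σ (O − E)² / E
  black rough-coated: (826 − 806.625)² / 806.625 = 0.4654
  black smooth-coated: (292 − 268.875)² / 268.875 = 1.9889
  white rough-coated: (226 − 268.875)² / 268.875 = 6.8369
  white smooth-coated: (90 − 89.625)² / 89.625 = 0.0016
χ² = 0.4654 + 1.9889 + 6.8369 + 0.0016 = 9.2928 ≈ 9.293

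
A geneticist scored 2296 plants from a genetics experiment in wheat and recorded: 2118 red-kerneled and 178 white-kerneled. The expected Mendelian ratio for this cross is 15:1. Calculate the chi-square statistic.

8.847

Expected counts for N = 2296 under a 15:1 ratio (total parts = 16):
  red-kerneled: 2296 × 15/16 = 2152.5
  white-kerneled: 2296 × 1/16 = 143.5
χ² = Σ (O − E)² / E
  red-kerneled: (2118 − 2152.5)² / 2152.5 = 0.5530
  white-kerneled: (178 − 143.5)² / 143.5 = 8.2944
χ² = 0.5530 + 8.2944 = 8.8474 ≈ 8.847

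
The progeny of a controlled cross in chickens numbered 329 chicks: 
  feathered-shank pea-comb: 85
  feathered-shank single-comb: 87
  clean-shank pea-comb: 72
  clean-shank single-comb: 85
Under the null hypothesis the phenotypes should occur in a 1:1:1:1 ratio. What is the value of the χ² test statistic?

1.736

Expected counts for N = 329 under a 1:1:1:1 ratio (total parts = 4):
  feathered-shank pea-comb: 329 × 1/4 = 82.25
  feathered-shank single-comb: 329 × 1/4 = 82.25
  clean-shank pea-comb: 329 × 1/4 = 82.25
  clean-shank single-comb: 329 × 1/4 = 82.25
χ² = Σ (O − E)² / E
  feathered-shank pea-comb: (85 − 82.25)² / 82.25 = 0.0919
  feathered-shank single-comb: (87 − 82.25)² / 82.25 = 0.2743
  clean-shank pea-comb: (72 − 82.25)² / 82.25 = 1.2774
  clean-shank single-comb: (85 − 82.25)² / 82.25 = 0.0919
χ² = 0.0919 + 0.2743 + 1.2774 + 0.0919 = 1.7355 ≈ 1.736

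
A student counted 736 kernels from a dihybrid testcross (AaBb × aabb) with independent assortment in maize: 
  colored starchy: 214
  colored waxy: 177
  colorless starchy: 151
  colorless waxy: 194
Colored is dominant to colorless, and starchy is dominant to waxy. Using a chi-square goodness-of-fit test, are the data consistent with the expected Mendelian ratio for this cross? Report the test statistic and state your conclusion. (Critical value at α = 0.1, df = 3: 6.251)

11.620; not consistent

A dihybrid testcross with independent assortment gives a 1:1:1:1 ratio.
Total ratio parts = 4. Expected numbers out of 736:
  colored starchy: 736 × 1/4 = 184
  colored waxy: 736 × 1/4 = 184
  colorless starchy: 736 × 1/4 = 184
  colorless waxy: 736 × 1/4 = 184
χ² = Σ (O − E)² / E
  colored starchy: (214 − 184)² / 184 = 4.8913
  colored waxy: (177 − 184)² / 184 = 0.2663
  colorless starchy: (151 − 184)² / 184 = 5.9185
  colorless waxy: (194 − 184)² / 184 = 0.5435
χ² = 4.8913 + 0.2663 + 5.9185 + 0.5435 = 11.6196 ≈ 11.620
Degrees of freedom = 4 − 1 = 3; critical value at α = 0.1 is 6.251.
Since 11.620 > 6.251, we reject the null hypothesis — the data do not fit the 1:1:1:1 ratio.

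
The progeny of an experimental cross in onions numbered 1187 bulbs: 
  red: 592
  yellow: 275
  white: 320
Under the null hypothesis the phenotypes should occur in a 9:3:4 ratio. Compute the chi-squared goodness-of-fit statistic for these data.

Expected counts for N = 1187 under a 9:3:4 ratio (total parts = 16):
  red: 1187 × 9/16 = 667.6875
  yellow: 1187 × 3/16 = 222.5625
  white: 1187 × 4/16 = 296.75
χ² = Σ (O − E)² / E
  red: (592 − 667.6875)² / 667.6875 = 8.5798
  yellow: (275 − 222.5625)² / 222.5625 = 12.3547
  white: (320 − 296.75)² / 296.75 = 1.8216
χ² = 8.5798 + 12.3547 + 1.8216 = 22.7561 ≈ 22.756

22.756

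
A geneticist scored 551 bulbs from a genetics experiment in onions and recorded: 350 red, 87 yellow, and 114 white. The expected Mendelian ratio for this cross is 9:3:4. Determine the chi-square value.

11.849

Under the 9:3:4 hypothesis (Σ ratio = 16, N = 551):
  red: 551 × 9/16 = 309.9375
  yellow: 551 × 3/16 = 103.3125
  white: 551 × 4/16 = 137.75
χ² = Σ (O − E)² / E
  red: (350 − 309.9375)² / 309.9375 = 5.1785
  yellow: (87 − 103.3125)² / 103.3125 = 2.5757
  white: (114 − 137.75)² / 137.75 = 4.0948
χ² = 5.1785 + 2.5757 + 4.0948 = 11.849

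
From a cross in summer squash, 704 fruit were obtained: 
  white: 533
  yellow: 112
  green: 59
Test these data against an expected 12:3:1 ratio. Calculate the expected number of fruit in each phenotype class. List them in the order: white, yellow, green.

528, 132, 44

The 12:3:1 ratio has 16 parts, so with N = 704 the expected counts are:
  white: 704 × 12/16 = 528
  yellow: 704 × 3/16 = 132
  green: 704 × 1/16 = 44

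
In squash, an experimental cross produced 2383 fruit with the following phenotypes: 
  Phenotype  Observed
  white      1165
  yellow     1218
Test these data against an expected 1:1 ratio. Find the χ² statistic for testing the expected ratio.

1.179

Under the 1:1 hypothesis (Σ ratio = 2, N = 2383):
  white: 2383 × 1/2 = 1191.5
  yellow: 2383 × 1/2 = 1191.5
χ² = Σ (O − E)² / E
  white: (1165 − 1191.5)² / 1191.5 = 0.5894
  yellow: (1218 − 1191.5)² / 1191.5 = 0.5894
χ² = 0.5894 + 0.5894 = 1.1788 ≈ 1.179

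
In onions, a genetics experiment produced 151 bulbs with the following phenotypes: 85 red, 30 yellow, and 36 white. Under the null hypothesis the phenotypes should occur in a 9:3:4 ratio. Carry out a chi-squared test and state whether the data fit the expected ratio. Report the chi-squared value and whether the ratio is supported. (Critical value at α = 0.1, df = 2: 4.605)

Under the 9:3:4 hypothesis (Σ ratio = 16, N = 151):
  red: 151 × 9/16 = 84.9375
  yellow: 151 × 3/16 = 28.3125
  white: 151 × 4/16 = 37.75
χ² = Σ (O − E)² / E
  red: (85 − 84.9375)² / 84.9375 = 0.0000
  yellow: (30 − 28.3125)² / 28.3125 = 0.1006
  white: (36 − 37.75)² / 37.75 = 0.0811
χ² = 0.0000 + 0.1006 + 0.0811 = 0.1817 ≈ 0.182
Degrees of freedom = 3 − 1 = 2; critical value at α = 0.1 is 4.605.
Since 0.182 < 4.605, we fail to reject the null hypothesis — the data are consistent with the 9:3:4 ratio.

0.182; consistent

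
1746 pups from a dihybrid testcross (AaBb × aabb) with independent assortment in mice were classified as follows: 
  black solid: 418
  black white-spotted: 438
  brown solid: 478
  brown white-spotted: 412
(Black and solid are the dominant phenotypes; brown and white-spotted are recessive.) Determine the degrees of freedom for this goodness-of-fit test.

A dihybrid testcross with independent assortment gives a 1:1:1:1 ratio.
A goodness-of-fit test with 4 phenotype classes has df = 4 − 1 = 3.

3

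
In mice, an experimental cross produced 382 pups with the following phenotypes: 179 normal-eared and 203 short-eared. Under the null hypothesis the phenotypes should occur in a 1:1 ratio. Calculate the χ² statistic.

Total ratio parts = 2. Expected numbers out of 382:
  normal-eared: 382 × 1/2 = 191
  short-eared: 382 × 1/2 = 191
χ² = Σ (O − E)² / E
  normal-eared: (179 − 191)² / 191 = 0.7539
  short-eared: (203 − 191)² / 191 = 0.7539
χ² = 0.7539 + 0.7539 = 1.5078 ≈ 1.508

1.508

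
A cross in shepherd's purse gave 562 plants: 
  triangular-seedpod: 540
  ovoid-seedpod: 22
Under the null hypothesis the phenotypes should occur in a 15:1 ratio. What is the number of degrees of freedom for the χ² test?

A goodness-of-fit test with 2 phenotype classes has df = 2 − 1 = 1.

1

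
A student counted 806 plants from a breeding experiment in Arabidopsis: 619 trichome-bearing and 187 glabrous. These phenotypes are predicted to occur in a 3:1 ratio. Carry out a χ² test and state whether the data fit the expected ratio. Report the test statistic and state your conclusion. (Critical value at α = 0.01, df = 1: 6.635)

1.391; consistent

Under the 3:1 hypothesis (Σ ratio = 4, N = 806):
  trichome-bearing: 806 × 3/4 = 604.5
  glabrous: 806 × 1/4 = 201.5
χ² = Σ (O − E)² / E
  trichome-bearing: (619 − 604.5)² / 604.5 = 0.3478
  glabrous: (187 − 201.5)² / 201.5 = 1.0434
χ² = 0.3478 + 1.0434 = 1.3912 ≈ 1.391
Degrees of freedom = 2 − 1 = 1; critical value at α = 0.01 is 6.635.
Since 1.391 < 6.635, we fail to reject the null hypothesis — the data are consistent with the 3:1 ratio.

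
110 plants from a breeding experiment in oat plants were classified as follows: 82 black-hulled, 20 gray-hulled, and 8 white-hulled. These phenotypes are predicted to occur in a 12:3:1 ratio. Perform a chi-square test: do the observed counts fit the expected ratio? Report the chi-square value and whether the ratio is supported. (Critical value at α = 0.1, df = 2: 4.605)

Under the 12:3:1 hypothesis (Σ ratio = 16, N = 110):
  black-hulled: 110 × 12/16 = 82.5
  gray-hulled: 110 × 3/16 = 20.625
  white-hulled: 110 × 1/16 = 6.875
χ² = Σ (O − E)² / E
  black-hulled: (82 − 82.5)² / 82.5 = 0.0030
  gray-hulled: (20 − 20.625)² / 20.625 = 0.0189
  white-hulled: (8 − 6.875)² / 6.875 = 0.1841
χ² = 0.0030 + 0.0189 + 0.1841 = 0.206
Degrees of freedom = 3 − 1 = 2; critical value at α = 0.1 is 4.605.
Since 0.206 < 4.605, we fail to reject the null hypothesis — the data are consistent with the 12:3:1 ratio.

0.206; consistent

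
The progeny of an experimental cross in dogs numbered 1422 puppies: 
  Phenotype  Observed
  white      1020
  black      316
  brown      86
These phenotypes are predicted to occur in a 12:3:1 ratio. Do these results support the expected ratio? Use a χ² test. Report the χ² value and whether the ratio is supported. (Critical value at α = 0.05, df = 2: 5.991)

Under the 12:3:1 hypothesis (Σ ratio = 16, N = 1422):
  white: 1422 × 12/16 = 1066.5
  black: 1422 × 3/16 = 266.625
  brown: 1422 × 1/16 = 88.875
χ² = Σ (O − E)² / E
  white: (1020 − 1066.5)² / 1066.5 = 2.0274
  black: (316 − 266.625)² / 266.625 = 9.1435
  brown: (86 − 88.875)² / 88.875 = 0.0930
χ² = 2.0274 + 9.1435 + 0.0930 = 11.2639 ≈ 11.264
Degrees of freedom = 3 − 1 = 2; critical value at α = 0.05 is 5.991.
Since 11.264 > 5.991, we reject the null hypothesis — the data do not fit the 12:3:1 ratio.

11.264; not consistent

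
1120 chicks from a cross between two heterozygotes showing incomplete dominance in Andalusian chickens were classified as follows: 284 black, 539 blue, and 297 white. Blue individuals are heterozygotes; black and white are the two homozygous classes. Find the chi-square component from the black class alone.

0.057

With incomplete dominance, a heterozygote × heterozygote cross gives a 1:2:1 phenotypic ratio.
Expected counts for N = 1120 under a 1:2:1 ratio (total parts = 4):
  black: 1120 × 1/4 = 280
  blue: 1120 × 2/4 = 560
  white: 1120 × 1/4 = 280
Contribution of black: (284 − 280)² / 280 = 0.0571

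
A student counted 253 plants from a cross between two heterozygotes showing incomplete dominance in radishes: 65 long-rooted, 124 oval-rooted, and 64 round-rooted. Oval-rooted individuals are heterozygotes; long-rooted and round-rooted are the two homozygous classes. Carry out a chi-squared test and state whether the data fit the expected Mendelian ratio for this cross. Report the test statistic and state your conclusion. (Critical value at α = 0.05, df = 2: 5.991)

0.107; consistent

With incomplete dominance, a heterozygote × heterozygote cross gives a 1:2:1 phenotypic ratio.
Under the 1:2:1 hypothesis (Σ ratio = 4, N = 253):
  long-rooted: 253 × 1/4 = 63.25
  oval-rooted: 253 × 2/4 = 126.5
  round-rooted: 253 × 1/4 = 63.25
χ² = Σ (O − E)² / E
  long-rooted: (65 − 63.25)² / 63.25 = 0.0484
  oval-rooted: (124 − 126.5)² / 126.5 = 0.0494
  round-rooted: (64 − 63.25)² / 63.25 = 0.0089
χ² = 0.0484 + 0.0494 + 0.0089 = 0.1067 ≈ 0.107
Degrees of freedom = 3 − 1 = 2; critical value at α = 0.05 is 5.991.
Since 0.107 < 5.991, we fail to reject the null hypothesis — the data are consistent with the 1:2:1 ratio.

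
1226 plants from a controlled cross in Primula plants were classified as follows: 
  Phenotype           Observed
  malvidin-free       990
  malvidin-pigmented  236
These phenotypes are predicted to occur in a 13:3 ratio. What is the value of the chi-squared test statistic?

0.201

Total ratio parts = 16. Expected numbers out of 1226:
  malvidin-free: 1226 × 13/16 = 996.125
  malvidin-pigmented: 1226 × 3/16 = 229.875
χ² = Σ (O − E)² / E
  malvidin-free: (990 − 996.125)² / 996.125 = 0.0377
  malvidin-pigmented: (236 − 229.875)² / 229.875 = 0.1632
χ² = 0.0377 + 0.1632 = 0.2009 ≈ 0.201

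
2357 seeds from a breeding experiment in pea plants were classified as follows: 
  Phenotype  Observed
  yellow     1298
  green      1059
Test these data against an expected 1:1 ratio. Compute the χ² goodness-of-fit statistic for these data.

24.235

The 1:1 ratio has 2 parts, so with N = 2357 the expected counts are:
  yellow: 2357 × 1/2 = 1178.5
  green: 2357 × 1/2 = 1178.5
χ² = Σ (O − E)² / E
  yellow: (1298 − 1178.5)² / 1178.5 = 12.1173
  green: (1059 − 1178.5)² / 1178.5 = 12.1173
χ² = 12.1173 + 12.1173 = 24.2346 ≈ 24.235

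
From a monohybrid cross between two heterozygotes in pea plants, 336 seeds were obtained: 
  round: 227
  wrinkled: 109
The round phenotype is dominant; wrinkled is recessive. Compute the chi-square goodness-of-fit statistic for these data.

For a monohybrid cross between heterozygotes with complete dominance, the expected phenotypic ratio is 3:1.
Expected counts for N = 336 under a 3:1 ratio (total parts = 4):
  round: 336 × 3/4 = 252
  wrinkled: 336 × 1/4 = 84
χ² = Σ (O − E)² / E
  round: (227 − 252)² / 252 = 2.4802
  wrinkled: (109 − 84)² / 84 = 7.4405
χ² = 2.4802 + 7.4405 = 9.9207 ≈ 9.921

9.921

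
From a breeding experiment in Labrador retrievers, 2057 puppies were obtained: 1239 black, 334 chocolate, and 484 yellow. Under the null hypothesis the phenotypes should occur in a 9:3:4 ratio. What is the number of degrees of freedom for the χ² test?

2

A goodness-of-fit test with 3 phenotype classes has df = 3 − 1 = 2.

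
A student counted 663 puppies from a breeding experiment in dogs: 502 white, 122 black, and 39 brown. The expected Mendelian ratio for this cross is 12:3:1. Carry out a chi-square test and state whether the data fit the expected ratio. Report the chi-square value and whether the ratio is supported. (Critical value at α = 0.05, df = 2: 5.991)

0.232; consistent

The 12:3:1 ratio has 16 parts, so with N = 663 the expected counts are:
  white: 663 × 12/16 = 497.25
  black: 663 × 3/16 = 124.3125
  brown: 663 × 1/16 = 41.4375
χ² = Σ (O − E)² / E
  white: (502 − 497.25)² / 497.25 = 0.0454
  black: (122 − 124.3125)² / 124.3125 = 0.0430
  brown: (39 − 41.4375)² / 41.4375 = 0.1434
χ² = 0.0454 + 0.0430 + 0.1434 = 0.2318 ≈ 0.232
Degrees of freedom = 3 − 1 = 2; critical value at α = 0.05 is 5.991.
Since 0.232 < 5.991, we fail to reject the null hypothesis — the data are consistent with the 12:3:1 ratio.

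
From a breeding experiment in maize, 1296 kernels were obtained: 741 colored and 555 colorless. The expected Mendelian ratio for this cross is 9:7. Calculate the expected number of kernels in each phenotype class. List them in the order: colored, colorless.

Total ratio parts = 16. Expected numbers out of 1296:
  colored: 1296 × 9/16 = 729
  colorless: 1296 × 7/16 = 567

729, 567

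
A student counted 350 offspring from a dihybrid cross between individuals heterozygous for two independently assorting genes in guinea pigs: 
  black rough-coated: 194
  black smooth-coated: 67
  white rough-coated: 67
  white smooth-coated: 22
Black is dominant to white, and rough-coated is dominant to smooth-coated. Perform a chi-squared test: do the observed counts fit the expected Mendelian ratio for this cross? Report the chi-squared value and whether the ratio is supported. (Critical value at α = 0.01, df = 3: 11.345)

0.100; consistent

A dihybrid F₂ with independent assortment and complete dominance at both loci gives a 9:3:3:1 phenotypic ratio.
Total ratio parts = 16. Expected numbers out of 350:
  black rough-coated: 350 × 9/16 = 196.875
  black smooth-coated: 350 × 3/16 = 65.625
  white rough-coated: 350 × 3/16 = 65.625
  white smooth-coated: 350 × 1/16 = 21.875
χ² = Σ (O − E)² / E
  black rough-coated: (194 − 196.875)² / 196.875 = 0.0420
  black smooth-coated: (67 − 65.625)² / 65.625 = 0.0288
  white rough-coated: (67 − 65.625)² / 65.625 = 0.0288
  white smooth-coated: (22 − 21.875)² / 21.875 = 0.0007
χ² = 0.0420 + 0.0288 + 0.0288 + 0.0007 = 0.1003 ≈ 0.100
Degrees of freedom = 4 − 1 = 3; critical value at α = 0.01 is 11.345.
Since 0.100 < 11.345, we fail to reject the null hypothesis — the data are consistent with the 9:3:3:1 ratio.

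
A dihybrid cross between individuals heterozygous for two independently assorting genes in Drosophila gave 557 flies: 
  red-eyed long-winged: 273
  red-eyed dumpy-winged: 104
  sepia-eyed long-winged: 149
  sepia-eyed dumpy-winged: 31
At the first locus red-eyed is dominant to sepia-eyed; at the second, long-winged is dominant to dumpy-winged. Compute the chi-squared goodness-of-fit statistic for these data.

24.621

A dihybrid F₂ with independent assortment and complete dominance at both loci gives a 9:3:3:1 phenotypic ratio.
The 9:3:3:1 ratio has 16 parts, so with N = 557 the expected counts are:
  red-eyed long-winged: 557 × 9/16 = 313.3125
  red-eyed dumpy-winged: 557 × 3/16 = 104.4375
  sepia-eyed long-winged: 557 × 3/16 = 104.4375
  sepia-eyed dumpy-winged: 557 × 1/16 = 34.8125
χ² = Σ (O − E)² / E
  red-eyed long-winged: (273 − 313.3125)² / 313.3125 = 5.1868
  red-eyed dumpy-winged: (104 − 104.4375)² / 104.4375 = 0.0018
  sepia-eyed long-winged: (149 − 104.4375)² / 104.4375 = 19.0144
  sepia-eyed dumpy-winged: (31 − 34.8125)² / 34.8125 = 0.4175
χ² = 5.1868 + 0.0018 + 19.0144 + 0.4175 = 24.6205 ≈ 24.621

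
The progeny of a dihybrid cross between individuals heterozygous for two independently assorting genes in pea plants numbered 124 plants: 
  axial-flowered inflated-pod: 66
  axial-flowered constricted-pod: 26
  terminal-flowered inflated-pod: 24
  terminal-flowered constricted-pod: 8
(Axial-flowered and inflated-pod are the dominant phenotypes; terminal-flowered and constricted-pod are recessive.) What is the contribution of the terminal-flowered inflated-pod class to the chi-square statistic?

0.024

A dihybrid F₂ with independent assortment and complete dominance at both loci gives a 9:3:3:1 phenotypic ratio.
The 9:3:3:1 ratio has 16 parts, so with N = 124 the expected counts are:
  axial-flowered inflated-pod: 124 × 9/16 = 69.75
  axial-flowered constricted-pod: 124 × 3/16 = 23.25
  terminal-flowered inflated-pod: 124 × 3/16 = 23.25
  terminal-flowered constricted-pod: 124 × 1/16 = 7.75
Contribution of terminal-flowered inflated-pod: (24 − 23.25)² / 23.25 = 0.0242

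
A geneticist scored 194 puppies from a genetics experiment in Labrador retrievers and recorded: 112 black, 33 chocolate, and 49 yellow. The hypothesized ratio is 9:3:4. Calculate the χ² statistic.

0.394

Under the 9:3:4 hypothesis (Σ ratio = 16, N = 194):
  black: 194 × 9/16 = 109.125
  chocolate: 194 × 3/16 = 36.375
  yellow: 194 × 4/16 = 48.5
χ² = Σ (O − E)² / E
  black: (112 − 109.125)² / 109.125 = 0.0757
  chocolate: (33 − 36.375)² / 36.375 = 0.3131
  yellow: (49 − 48.5)² / 48.5 = 0.0052
χ² = 0.0757 + 0.3131 + 0.0052 = 0.394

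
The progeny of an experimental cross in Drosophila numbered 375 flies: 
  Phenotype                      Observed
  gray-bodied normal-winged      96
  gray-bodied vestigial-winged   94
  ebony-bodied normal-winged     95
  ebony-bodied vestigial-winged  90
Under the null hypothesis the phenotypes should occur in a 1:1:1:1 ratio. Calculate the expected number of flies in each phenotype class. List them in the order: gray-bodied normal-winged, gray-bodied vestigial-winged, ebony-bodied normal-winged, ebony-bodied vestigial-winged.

Expected counts for N = 375 under a 1:1:1:1 ratio (total parts = 4):
  gray-bodied normal-winged: 375 × 1/4 = 93.75
  gray-bodied vestigial-winged: 375 × 1/4 = 93.75
  ebony-bodied normal-winged: 375 × 1/4 = 93.75
  ebony-bodied vestigial-winged: 375 × 1/4 = 93.75

93.75, 93.75, 93.75, 93.75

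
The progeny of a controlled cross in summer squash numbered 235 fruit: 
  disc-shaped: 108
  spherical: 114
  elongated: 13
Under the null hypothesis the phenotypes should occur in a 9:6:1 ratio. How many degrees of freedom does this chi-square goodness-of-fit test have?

2

A goodness-of-fit test with 3 phenotype classes has df = 3 − 1 = 2.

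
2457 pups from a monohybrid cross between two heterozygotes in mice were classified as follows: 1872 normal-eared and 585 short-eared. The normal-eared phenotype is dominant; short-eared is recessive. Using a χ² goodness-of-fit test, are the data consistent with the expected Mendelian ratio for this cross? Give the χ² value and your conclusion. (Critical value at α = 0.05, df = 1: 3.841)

1.857; consistent

For a monohybrid cross between heterozygotes with complete dominance, the expected phenotypic ratio is 3:1.
Under the 3:1 hypothesis (Σ ratio = 4, N = 2457):
  normal-eared: 2457 × 3/4 = 1842.75
  short-eared: 2457 × 1/4 = 614.25
χ² = Σ (O − E)² / E
  normal-eared: (1872 − 1842.75)² / 1842.75 = 0.4643
  short-eared: (585 − 614.25)² / 614.25 = 1.3929
χ² = 0.4643 + 1.3929 = 1.8572 ≈ 1.857
Degrees of freedom = 2 − 1 = 1; critical value at α = 0.05 is 3.841.
Since 1.857 < 3.841, we fail to reject the null hypothesis — the data are consistent with the 3:1 ratio.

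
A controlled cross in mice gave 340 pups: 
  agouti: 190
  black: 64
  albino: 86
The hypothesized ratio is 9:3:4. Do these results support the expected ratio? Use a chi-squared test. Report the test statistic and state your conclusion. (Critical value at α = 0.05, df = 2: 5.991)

0.021; consistent

The 9:3:4 ratio has 16 parts, so with N = 340 the expected counts are:
  agouti: 340 × 9/16 = 191.25
  black: 340 × 3/16 = 63.75
  albino: 340 × 4/16 = 85
χ² = Σ (O − E)² / E
  agouti: (190 − 191.25)² / 191.25 = 0.0082
  black: (64 − 63.75)² / 63.75 = 0.0010
  albino: (86 − 85)² / 85 = 0.0118
χ² = 0.0082 + 0.0010 + 0.0118 = 0.021
Degrees of freedom = 3 − 1 = 2; critical value at α = 0.05 is 5.991.
Since 0.021 < 5.991, we fail to reject the null hypothesis — the data are consistent with the 9:3:4 ratio.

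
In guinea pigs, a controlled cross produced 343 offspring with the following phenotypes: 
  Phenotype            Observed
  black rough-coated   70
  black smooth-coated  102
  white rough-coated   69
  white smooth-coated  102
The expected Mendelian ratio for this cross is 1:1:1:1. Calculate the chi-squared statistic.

Under the 1:1:1:1 hypothesis (Σ ratio = 4, N = 343):
  black rough-coated: 343 × 1/4 = 85.75
  black smooth-coated: 343 × 1/4 = 85.75
  white rough-coated: 343 × 1/4 = 85.75
  white smooth-coated: 343 × 1/4 = 85.75
χ² = Σ (O − E)² / E
  black rough-coated: (70 − 85.75)² / 85.75 = 2.8929
  black smooth-coated: (102 − 85.75)² / 85.75 = 3.0794
  white rough-coated: (69 − 85.75)² / 85.75 = 3.2719
  white smooth-coated: (102 − 85.75)² / 85.75 = 3.0794
χ² = 2.8929 + 3.0794 + 3.2719 + 3.0794 = 12.3236 ≈ 12.324

12.324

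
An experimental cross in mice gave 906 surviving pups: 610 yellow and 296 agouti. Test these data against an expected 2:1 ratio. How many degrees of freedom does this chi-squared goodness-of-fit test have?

A goodness-of-fit test with 2 phenotype classes has df = 2 − 1 = 1.

1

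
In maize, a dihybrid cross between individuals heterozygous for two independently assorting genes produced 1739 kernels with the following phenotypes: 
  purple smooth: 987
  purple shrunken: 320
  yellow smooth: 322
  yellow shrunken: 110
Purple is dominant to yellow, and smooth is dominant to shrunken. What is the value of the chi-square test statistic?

0.259

A dihybrid F₂ with independent assortment and complete dominance at both loci gives a 9:3:3:1 phenotypic ratio.
Total ratio parts = 16. Expected numbers out of 1739:
  purple smooth: 1739 × 9/16 = 978.1875
  purple shrunken: 1739 × 3/16 = 326.0625
  yellow smooth: 1739 × 3/16 = 326.0625
  yellow shrunken: 1739 × 1/16 = 108.6875
χ² = Σ (O − E)² / E
  purple smooth: (987 − 978.1875)² / 978.1875 = 0.0794
  purple shrunken: (320 − 326.0625)² / 326.0625 = 0.1127
  yellow smooth: (322 − 326.0625)² / 326.0625 = 0.0506
  yellow shrunken: (110 − 108.6875)² / 108.6875 = 0.0158
χ² = 0.0794 + 0.1127 + 0.0506 + 0.0158 = 0.2585 ≈ 0.259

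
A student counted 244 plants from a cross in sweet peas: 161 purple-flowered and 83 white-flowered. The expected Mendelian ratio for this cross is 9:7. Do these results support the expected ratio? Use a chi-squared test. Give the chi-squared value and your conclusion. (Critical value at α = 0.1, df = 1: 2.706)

9.394; not consistent

Total ratio parts = 16. Expected numbers out of 244:
  purple-flowered: 244 × 9/16 = 137.25
  white-flowered: 244 × 7/16 = 106.75
χ² = Σ (O − E)² / E
  purple-flowered: (161 − 137.25)² / 137.25 = 4.1097
  white-flowered: (83 − 106.75)² / 106.75 = 5.2840
χ² = 4.1097 + 5.2840 = 9.3937 ≈ 9.394
Degrees of freedom = 2 − 1 = 1; critical value at α = 0.1 is 2.706.
Since 9.394 > 2.706, we reject the null hypothesis — the data do not fit the 9:7 ratio.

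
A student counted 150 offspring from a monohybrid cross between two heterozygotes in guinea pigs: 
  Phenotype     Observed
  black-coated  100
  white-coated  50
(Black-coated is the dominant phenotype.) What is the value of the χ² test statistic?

5.556

For a monohybrid cross between heterozygotes with complete dominance, the expected phenotypic ratio is 3:1.
The 3:1 ratio has 4 parts, so with N = 150 the expected counts are:
  black-coated: 150 × 3/4 = 112.5
  white-coated: 150 × 1/4 = 37.5
χ² = Σ (O − E)² / E
  black-coated: (100 − 112.5)² / 112.5 = 1.3889
  white-coated: (50 − 37.5)² / 37.5 = 4.1667
χ² = 1.3889 + 4.1667 = 5.5556 ≈ 5.556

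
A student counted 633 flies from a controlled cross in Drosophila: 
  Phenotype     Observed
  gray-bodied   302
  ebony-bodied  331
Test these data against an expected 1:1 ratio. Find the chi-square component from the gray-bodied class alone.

Under the 1:1 hypothesis (Σ ratio = 2, N = 633):
  gray-bodied: 633 × 1/2 = 316.5
  ebony-bodied: 633 × 1/2 = 316.5
Contribution of gray-bodied: (302 − 316.5)² / 316.5 = 0.6643

0.664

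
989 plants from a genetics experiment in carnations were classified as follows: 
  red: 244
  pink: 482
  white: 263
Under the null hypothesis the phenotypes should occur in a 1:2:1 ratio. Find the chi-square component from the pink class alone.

Under the 1:2:1 hypothesis (Σ ratio = 4, N = 989):
  red: 989 × 1/4 = 247.25
  pink: 989 × 2/4 = 494.5
  white: 989 × 1/4 = 247.25
Contribution of pink: (482 − 494.5)² / 494.5 = 0.3160

0.316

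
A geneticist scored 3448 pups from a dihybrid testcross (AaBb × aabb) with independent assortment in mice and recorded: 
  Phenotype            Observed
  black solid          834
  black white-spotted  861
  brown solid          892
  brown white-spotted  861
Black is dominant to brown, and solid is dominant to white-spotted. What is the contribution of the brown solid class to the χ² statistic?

A dihybrid testcross with independent assortment gives a 1:1:1:1 ratio.
Total ratio parts = 4. Expected numbers out of 3448:
  black solid: 3448 × 1/4 = 862
  black white-spotted: 3448 × 1/4 = 862
  brown solid: 3448 × 1/4 = 862
  brown white-spotted: 3448 × 1/4 = 862
Contribution of brown solid: (892 − 862)² / 862 = 1.0441

1.044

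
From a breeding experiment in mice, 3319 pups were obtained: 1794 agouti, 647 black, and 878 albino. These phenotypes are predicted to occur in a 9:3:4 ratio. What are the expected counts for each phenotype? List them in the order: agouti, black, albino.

Under the 9:3:4 hypothesis (Σ ratio = 16, N = 3319):
  agouti: 3319 × 9/16 = 1866.9375
  black: 3319 × 3/16 = 622.3125
  albino: 3319 × 4/16 = 829.75

1866.9375, 622.3125, 829.75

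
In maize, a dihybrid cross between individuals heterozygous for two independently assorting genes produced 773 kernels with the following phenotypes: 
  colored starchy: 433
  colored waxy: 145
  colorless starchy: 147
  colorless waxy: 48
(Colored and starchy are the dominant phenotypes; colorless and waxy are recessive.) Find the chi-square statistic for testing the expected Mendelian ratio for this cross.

0.039

A dihybrid F₂ with independent assortment and complete dominance at both loci gives a 9:3:3:1 phenotypic ratio.
The 9:3:3:1 ratio has 16 parts, so with N = 773 the expected counts are:
  colored starchy: 773 × 9/16 = 434.8125
  colored waxy: 773 × 3/16 = 144.9375
  colorless starchy: 773 × 3/16 = 144.9375
  colorless waxy: 773 × 1/16 = 48.3125
χ² = Σ (O − E)² / E
  colored starchy: (433 − 434.8125)² / 434.8125 = 0.0076
  colored waxy: (145 − 144.9375)² / 144.9375 = 0.0000
  colorless starchy: (147 − 144.9375)² / 144.9375 = 0.0293
  colorless waxy: (48 − 48.3125)² / 48.3125 = 0.0020
χ² = 0.0076 + 0.0000 + 0.0293 + 0.0020 = 0.0389 ≈ 0.039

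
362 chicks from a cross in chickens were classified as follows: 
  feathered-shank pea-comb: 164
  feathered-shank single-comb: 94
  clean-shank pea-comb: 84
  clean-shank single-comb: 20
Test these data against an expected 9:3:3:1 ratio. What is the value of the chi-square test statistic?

21.902

Under the 9:3:3:1 hypothesis (Σ ratio = 16, N = 362):
  feathered-shank pea-comb: 362 × 9/16 = 203.625
  feathered-shank single-comb: 362 × 3/16 = 67.875
  clean-shank pea-comb: 362 × 3/16 = 67.875
  clean-shank single-comb: 362 × 1/16 = 22.625
χ² = Σ (O − E)² / E
  feathered-shank pea-comb: (164 − 203.625)² / 203.625 = 7.7109
  feathered-shank single-comb: (94 − 67.875)² / 67.875 = 10.0555
  clean-shank pea-comb: (84 − 67.875)² / 67.875 = 3.8308
  clean-shank single-comb: (20 − 22.625)² / 22.625 = 0.3046
χ² = 7.7109 + 10.0555 + 3.8308 + 0.3046 = 21.9018 ≈ 21.902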